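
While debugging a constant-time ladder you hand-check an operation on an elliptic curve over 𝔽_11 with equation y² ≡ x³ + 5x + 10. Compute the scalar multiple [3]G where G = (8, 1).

Repeated addition: build up to 3G.
2G: tangent at (8, 1): λ = (3·8² + 5)/(2·1) ≡ 10/2. 2⁻¹ ≡ 6 (mod 11) since 2·6 = 12 ≡ 1, so λ ≡ 10·6 ≡ 5.
  x = λ² - 8 - 8 = 25 - 16 ≡ 9; y = λ·(8 - 9) - 1 ≡ 5. → (9, 5)
3G: (9, 5) + (8, 1). λ = (1 - 5)/(8 - 9) ≡ 7/10 mod 11. 10⁻¹ ≡ 10 (mod 11), so λ ≡ 4.
  x = λ² - 9 - 8 = 16 - 17 ≡ 10; y = λ·(9 - 10) - 5 ≡ 2. → (10, 2)

(10, 2)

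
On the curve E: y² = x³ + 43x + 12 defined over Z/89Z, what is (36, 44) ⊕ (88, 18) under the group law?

(36, 44) + (88, 18). λ = (18 - 44)/(88 - 36) ≡ 63/52 mod 89. 52⁻¹ ≡ 12 (mod 89), so λ ≡ 44.
  x = λ² - 36 - 88 = 1936 - 124 ≡ 32; y = λ·(36 - 32) - 44 ≡ 43. → (32, 43)

(32, 43)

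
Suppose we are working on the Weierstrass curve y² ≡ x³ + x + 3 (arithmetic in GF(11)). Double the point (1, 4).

(1, 7)

tangent at (1, 4): λ = (3·1² + 1)/(2·4) ≡ 4/8. 8⁻¹ ≡ 7 (mod 11) since 8·7 = 56 ≡ 1, so λ ≡ 4·7 ≡ 6.
  x = λ² - 1 - 1 = 36 - 2 ≡ 1; y = λ·(1 - 1) - 4 ≡ 7. → (1, 7)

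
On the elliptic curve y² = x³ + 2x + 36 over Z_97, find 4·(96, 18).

(6, 19)

Write P = (96, 18).
Double-and-add on 4 = (100)₂. Start with P = (96, 18) for the leading 1-bit.
double: tangent at (96, 18): λ = (3·96² + 2)/(2·18) ≡ 5/36. 36⁻¹ ≡ 62 (mod 97), so λ ≡ 5·62 ≡ 19.
  x = λ² - 96 - 96 = 361 - 192 ≡ 72; y = λ·(96 - 72) - 18 ≡ 50. → (72, 50)
double: tangent at (72, 50): λ = (3·72² + 2)/(2·50) ≡ 34/3. 3⁻¹ ≡ 65 (mod 97) since 3·65 = 195 ≡ 1, so λ ≡ 34·65 ≡ 76.
  x = λ² - 72 - 72 = 5776 - 144 ≡ 6; y = λ·(72 - 6) - 50 ≡ 19. → (6, 19)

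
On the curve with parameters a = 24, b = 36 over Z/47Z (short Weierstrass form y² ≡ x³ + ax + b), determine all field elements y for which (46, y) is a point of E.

none

x³ + 24x + 36 = 98476 ≡ 11 (mod 47).
11 is a non-residue mod 47; no y exists.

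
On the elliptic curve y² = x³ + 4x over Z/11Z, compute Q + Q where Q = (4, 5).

tangent at (4, 5): λ = (3·4² + 4)/(2·5) ≡ 8/10. 10⁻¹ ≡ 10 (mod 11), so λ ≡ 8·10 ≡ 3.
  x = λ² - 4 - 4 = 9 - 8 ≡ 1; y = λ·(4 - 1) - 5 ≡ 4. → (1, 4)

(1, 4)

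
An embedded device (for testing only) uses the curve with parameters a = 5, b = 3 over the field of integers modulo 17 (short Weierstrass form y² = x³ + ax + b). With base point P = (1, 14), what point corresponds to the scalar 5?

Repeated addition: build up to 5P.
2P: tangent at (1, 14): λ = (3·1² + 5)/(2·14) ≡ 8/11. 11⁻¹ ≡ 14 (mod 17) since 11·14 = 154 ≡ 1, so λ ≡ 8·14 ≡ 10.
  x = λ² - 1 - 1 = 100 - 2 ≡ 13; y = λ·(1 - 13) - 14 ≡ 2. → (13, 2)
3P: (13, 2) + (1, 14). λ = (14 - 2)/(1 - 13) ≡ 12/5 mod 17. 5⁻¹ ≡ 7 (mod 17), so λ ≡ 16.
  x = λ² - 13 - 1 = 256 - 14 ≡ 4; y = λ·(13 - 4) - 2 ≡ 6. → (4, 6)
4P: (4, 6) + (1, 14). λ = (14 - 6)/(1 - 4) ≡ 8/14 mod 17. 14⁻¹ ≡ 11 (mod 17), so λ ≡ 3.
  x = λ² - 4 - 1 = 9 - 5 ≡ 4; y = λ·(4 - 4) - 6 ≡ 11. → (4, 11)
5P: (4, 11) + (1, 14). λ = (14 - 11)/(1 - 4) ≡ 3/14 mod 17. 14⁻¹ ≡ 11 (mod 17) since 14·11 = 154 ≡ 1, so λ ≡ 16.
  x = λ² - 4 - 1 = 256 - 5 ≡ 13; y = λ·(4 - 13) - 11 ≡ 15. → (13, 15)

(13, 15)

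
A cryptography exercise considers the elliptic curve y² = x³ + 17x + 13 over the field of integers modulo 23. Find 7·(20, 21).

(1, 13)

Write Q = (20, 21).
Double-and-add on 7 = (111)₂. Start with Q = (20, 21) for the leading 1-bit.
double: tangent at (20, 21): λ = (3·20² + 17)/(2·21) ≡ 21/19. 19⁻¹ ≡ 17 (mod 23) since 19·17 = 323 ≡ 1, so λ ≡ 21·17 ≡ 12.
  x = λ² - 20 - 20 = 144 - 40 ≡ 12; y = λ·(20 - 12) - 21 ≡ 6. → (12, 6)
add Q: (12, 6) + (20, 21). λ = (21 - 6)/(20 - 12) ≡ 15/8 mod 23. 8⁻¹ ≡ 3 (mod 23), so λ ≡ 22.
  x = λ² - 12 - 20 = 484 - 32 ≡ 15; y = λ·(12 - 15) - 6 ≡ 20. → (15, 20)
double: tangent at (15, 20): λ = (3·15² + 17)/(2·20) ≡ 2/17. 17⁻¹ ≡ 19 (mod 23), so λ ≡ 2·19 ≡ 15.
  x = λ² - 15 - 15 = 225 - 30 ≡ 11; y = λ·(15 - 11) - 20 ≡ 17. → (11, 17)
add Q: (11, 17) + (20, 21). λ = (21 - 17)/(20 - 11) ≡ 4/9 mod 23. 9⁻¹ ≡ 18 (mod 23), so λ ≡ 3.
  x = λ² - 11 - 20 = 9 - 31 ≡ 1; y = λ·(11 - 1) - 17 ≡ 13. → (1, 13)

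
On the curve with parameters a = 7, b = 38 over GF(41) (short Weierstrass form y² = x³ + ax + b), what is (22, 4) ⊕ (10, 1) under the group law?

(27, 5)

(22, 4) + (10, 1). λ = (1 - 4)/(10 - 22) ≡ 38/29 mod 41. 29⁻¹ ≡ 17 (mod 41), so λ ≡ 31.
  x = λ² - 22 - 10 = 961 - 32 ≡ 27; y = λ·(22 - 27) - 4 ≡ 5. → (27, 5)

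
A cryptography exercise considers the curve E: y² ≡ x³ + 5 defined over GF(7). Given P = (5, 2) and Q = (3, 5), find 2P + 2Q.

(5, 2)

First 2P:
Repeated addition: build up to 2P.
2P: tangent at (5, 2): λ = (3·5² + 0)/(2·2) ≡ 5/4. 4⁻¹ ≡ 2 (mod 7), so λ ≡ 5·2 ≡ 3.
  x = λ² - 5 - 5 = 9 - 10 ≡ 6; y = λ·(5 - 6) - 2 ≡ 2. → (6, 2)
2P = (6, 2).
Next 2Q:
Repeated addition: build up to 2Q.
2Q: tangent at (3, 5): λ = (3·3² + 0)/(2·5) ≡ 6/3. 3⁻¹ ≡ 5 (mod 7) since 3·5 = 15 ≡ 1, so λ ≡ 6·5 ≡ 2.
  x = λ² - 3 - 3 = 4 - 6 ≡ 5; y = λ·(3 - 5) - 5 ≡ 5. → (5, 5)
2Q = (5, 5).
Finally 2P + 2Q:
(6, 2) + (5, 5). λ = (5 - 2)/(5 - 6) ≡ 3/6 mod 7. 6⁻¹ ≡ 6 (mod 7) since 6·6 = 36 ≡ 1, so λ ≡ 4.
  x = λ² - 6 - 5 = 16 - 11 ≡ 5; y = λ·(6 - 5) - 2 ≡ 2. → (5, 2)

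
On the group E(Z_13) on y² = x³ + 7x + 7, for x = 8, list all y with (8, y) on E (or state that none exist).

x³ + 7x + 7 = 575 ≡ 3 (mod 13).
Square roots of 3 mod 13: 4 and 9 (since 4² = 16 ≡ 3).

4, 9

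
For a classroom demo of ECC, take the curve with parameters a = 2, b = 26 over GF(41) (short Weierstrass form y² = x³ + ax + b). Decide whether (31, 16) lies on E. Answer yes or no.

no

y² = 16² ≡ 10; x³ + 2x + 26 = 29879 ≡ 31 (mod 41). 10 ≠ 31.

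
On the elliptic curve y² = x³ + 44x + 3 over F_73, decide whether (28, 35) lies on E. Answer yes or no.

y² = 35² ≡ 57; x³ + 44x + 3 = 23187 ≡ 46 (mod 73). 57 ≠ 46.

no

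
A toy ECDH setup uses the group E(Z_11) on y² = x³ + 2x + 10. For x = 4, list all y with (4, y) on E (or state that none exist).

x³ + 2x + 10 = 82 ≡ 5 (mod 11).
Square roots of 5 mod 11: 4 and 7 (since 4² = 16 ≡ 5).

4, 7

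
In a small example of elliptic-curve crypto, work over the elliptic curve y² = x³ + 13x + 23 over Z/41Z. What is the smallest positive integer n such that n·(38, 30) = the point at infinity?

2P: tangent at (38, 30): λ = (3·38² + 13)/(2·30) ≡ 40/19. 19⁻¹ ≡ 13 (mod 41) since 19·13 = 247 ≡ 1, so λ ≡ 40·13 ≡ 28.
  x = λ² - 38 - 38 = 784 - 76 ≡ 11; y = λ·(38 - 11) - 30 ≡ 29. → (11, 29)
3P: (11, 29) + (38, 30). λ = (30 - 29)/(38 - 11) ≡ 1/27 mod 41. 27⁻¹ ≡ 38 (mod 41) since 27·38 = 1026 ≡ 1, so λ ≡ 38.
  x = λ² - 11 - 38 = 1444 - 49 ≡ 1; y = λ·(11 - 1) - 29 ≡ 23. → (1, 23)
4P: (1, 23) + (38, 30). λ = (30 - 23)/(38 - 1) ≡ 7/37 mod 41. 37⁻¹ ≡ 10 (mod 41) since 37·10 = 370 ≡ 1, so λ ≡ 29.
  x = λ² - 1 - 38 = 841 - 39 ≡ 23; y = λ·(1 - 23) - 23 ≡ 36. → (23, 36)
5P: (23, 36) + (38, 30). λ = (30 - 36)/(38 - 23) ≡ 35/15 mod 41. 15⁻¹ ≡ 11 (mod 41), so λ ≡ 16.
  x = λ² - 23 - 38 = 256 - 61 ≡ 31; y = λ·(23 - 31) - 36 ≡ 0. → (31, 0)
6P: (31, 0) + (38, 30). λ = (30 - 0)/(38 - 31) ≡ 30/7 mod 41. 7⁻¹ ≡ 6 (mod 41) since 7·6 = 42 ≡ 1, so λ ≡ 16.
  x = λ² - 31 - 38 = 256 - 69 ≡ 23; y = λ·(31 - 23) - 0 ≡ 5. → (23, 5)
7P: (23, 5) + (38, 30). λ = (30 - 5)/(38 - 23) ≡ 25/15 mod 41. 15⁻¹ ≡ 11 (mod 41), so λ ≡ 29.
  x = λ² - 23 - 38 = 841 - 61 ≡ 1; y = λ·(23 - 1) - 5 ≡ 18. → (1, 18)
8P: (1, 18) + (38, 30). λ = (30 - 18)/(38 - 1) ≡ 12/37 mod 41. 37⁻¹ ≡ 10 (mod 41), so λ ≡ 38.
  x = λ² - 1 - 38 = 1444 - 39 ≡ 11; y = λ·(1 - 11) - 18 ≡ 12. → (11, 12)
9P: (11, 12) + (38, 30). λ = (30 - 12)/(38 - 11) ≡ 18/27 mod 41. 27⁻¹ ≡ 38 (mod 41), so λ ≡ 28.
  x = λ² - 11 - 38 = 784 - 49 ≡ 38; y = λ·(11 - 38) - 12 ≡ 11. → (38, 11)
10P: (38, 11) + (38, 30): same x and y₁ ≡ -y₂, so the sum is the point at infinity.
10P = the point at infinity, so the order is 10.

10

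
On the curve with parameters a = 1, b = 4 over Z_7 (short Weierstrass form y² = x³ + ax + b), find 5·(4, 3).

O

Write P = (4, 3).
Double-and-add on 5 = (101)₂. Start with P = (4, 3) for the leading 1-bit.
double: tangent at (4, 3): λ = (3·4² + 1)/(2·3) ≡ 0/6. 6⁻¹ ≡ 6 (mod 7), so λ ≡ 0·6 ≡ 0.
  x = λ² - 4 - 4 = 0 - 8 ≡ 6; y = λ·(4 - 6) - 3 ≡ 4. → (6, 4)
double: tangent at (6, 4): λ = (3·6² + 1)/(2·4) ≡ 4/1. 1⁻¹ ≡ 1 (mod 7) since 1·1 = 1 ≡ 1, so λ ≡ 4·1 ≡ 4.
  x = λ² - 6 - 6 = 16 - 12 ≡ 4; y = λ·(6 - 4) - 4 ≡ 4. → (4, 4)
add P: (4, 4) + (4, 3): same x and y₁ ≡ -y₂, so the sum is O.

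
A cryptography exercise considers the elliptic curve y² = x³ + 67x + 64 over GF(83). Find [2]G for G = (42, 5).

tangent at (42, 5): λ = (3·42² + 67)/(2·5) ≡ 47/10. 10⁻¹ ≡ 25 (mod 83) since 10·25 = 250 ≡ 1, so λ ≡ 47·25 ≡ 13.
  x = λ² - 42 - 42 = 169 - 84 ≡ 2; y = λ·(42 - 2) - 5 ≡ 17. → (2, 17)

(2, 17)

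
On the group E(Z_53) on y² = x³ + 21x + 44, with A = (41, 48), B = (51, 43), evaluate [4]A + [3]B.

(20, 14)

First 4A:
Double-and-add on 4 = (100)₂. Start with A = (41, 48) for the leading 1-bit.
double: tangent at (41, 48): λ = (3·41² + 21)/(2·48) ≡ 29/43. 43⁻¹ ≡ 37 (mod 53), so λ ≡ 29·37 ≡ 13.
  x = λ² - 41 - 41 = 169 - 82 ≡ 34; y = λ·(41 - 34) - 48 ≡ 43. → (34, 43)
double: tangent at (34, 43): λ = (3·34² + 21)/(2·43) ≡ 44/33. 33⁻¹ ≡ 45 (mod 53) since 33·45 = 1485 ≡ 1, so λ ≡ 44·45 ≡ 19.
  x = λ² - 34 - 34 = 361 - 68 ≡ 28; y = λ·(34 - 28) - 43 ≡ 18. → (28, 18)
4A = (28, 18).
Next 3B:
Repeated addition: build up to 3B.
2B: tangent at (51, 43): λ = (3·51² + 21)/(2·43) ≡ 33/33. 33⁻¹ ≡ 45 (mod 53), so λ ≡ 33·45 ≡ 1.
  x = λ² - 51 - 51 = 1 - 102 ≡ 5; y = λ·(51 - 5) - 43 ≡ 3. → (5, 3)
3B: (5, 3) + (51, 43). λ = (43 - 3)/(51 - 5) ≡ 40/46 mod 53. 46⁻¹ ≡ 15 (mod 53) since 46·15 = 690 ≡ 1, so λ ≡ 17.
  x = λ² - 5 - 51 = 289 - 56 ≡ 21; y = λ·(5 - 21) - 3 ≡ 43. → (21, 43)
3B = (21, 43).
Finally 4A + 3B:
(28, 18) + (21, 43). λ = (43 - 18)/(21 - 28) ≡ 25/46 mod 53. 46⁻¹ ≡ 15 (mod 53), so λ ≡ 4.
  x = λ² - 28 - 21 = 16 - 49 ≡ 20; y = λ·(28 - 20) - 18 ≡ 14. → (20, 14)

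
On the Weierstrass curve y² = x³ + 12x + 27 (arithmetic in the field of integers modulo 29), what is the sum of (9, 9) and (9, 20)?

O

The two points share x = 9 and their y-coordinates satisfy 9 + 20 ≡ 0 (mod 29), so they are inverses. Their sum is ∞.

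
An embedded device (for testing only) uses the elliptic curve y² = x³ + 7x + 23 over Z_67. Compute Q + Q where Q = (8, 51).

(23, 36)

tangent at (8, 51): λ = (3·8² + 7)/(2·51) ≡ 65/35. 35⁻¹ ≡ 23 (mod 67) since 35·23 = 805 ≡ 1, so λ ≡ 65·23 ≡ 21.
  x = λ² - 8 - 8 = 441 - 16 ≡ 23; y = λ·(8 - 23) - 51 ≡ 36. → (23, 36)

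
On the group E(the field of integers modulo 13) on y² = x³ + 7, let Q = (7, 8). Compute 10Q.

Double-and-add on 10 = (1010)₂. Start with Q = (7, 8) for the leading 1-bit.
double: tangent at (7, 8): λ = (3·7² + 0)/(2·8) ≡ 4/3. 3⁻¹ ≡ 9 (mod 13), so λ ≡ 4·9 ≡ 10.
  x = λ² - 7 - 7 = 100 - 14 ≡ 8; y = λ·(7 - 8) - 8 ≡ 8. → (8, 8)
double: tangent at (8, 8): λ = (3·8² + 0)/(2·8) ≡ 10/3. 3⁻¹ ≡ 9 (mod 13), so λ ≡ 10·9 ≡ 12.
  x = λ² - 8 - 8 = 144 - 16 ≡ 11; y = λ·(8 - 11) - 8 ≡ 8. → (11, 8)
add Q: (11, 8) + (7, 8). λ = (8 - 8)/(7 - 11) ≡ 0/9 mod 13. 9⁻¹ ≡ 3 (mod 13) since 9·3 = 27 ≡ 1, so λ ≡ 0.
  x = λ² - 11 - 7 = 0 - 18 ≡ 8; y = λ·(11 - 8) - 8 ≡ 5. → (8, 5)
double: tangent at (8, 5): λ = (3·8² + 0)/(2·5) ≡ 10/10. 10⁻¹ ≡ 4 (mod 13) since 10·4 = 40 ≡ 1, so λ ≡ 10·4 ≡ 1.
  x = λ² - 8 - 8 = 1 - 16 ≡ 11; y = λ·(8 - 11) - 5 ≡ 5. → (11, 5)

(11, 5)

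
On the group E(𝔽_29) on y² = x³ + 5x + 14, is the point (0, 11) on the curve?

y² = 11² ≡ 5; x³ + 5x + 14 = 14 ≡ 14 (mod 29). 5 ≠ 14.

no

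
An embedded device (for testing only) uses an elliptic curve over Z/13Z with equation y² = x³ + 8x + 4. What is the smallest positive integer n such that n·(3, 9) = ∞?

2P: tangent at (3, 9): λ = (3·3² + 8)/(2·9) ≡ 9/5. 5⁻¹ ≡ 8 (mod 13) since 5·8 = 40 ≡ 1, so λ ≡ 9·8 ≡ 7.
  x = λ² - 3 - 3 = 49 - 6 ≡ 4; y = λ·(3 - 4) - 9 ≡ 10. → (4, 10)
3P: (4, 10) + (3, 9). λ = (9 - 10)/(3 - 4) ≡ 12/12 mod 13. 12⁻¹ ≡ 12 (mod 13), so λ ≡ 1.
  x = λ² - 4 - 3 = 1 - 7 ≡ 7; y = λ·(4 - 7) - 10 ≡ 0. → (7, 0)
4P: (7, 0) + (3, 9). λ = (9 - 0)/(3 - 7) ≡ 9/9 mod 13. 9⁻¹ ≡ 3 (mod 13) since 9·3 = 27 ≡ 1, so λ ≡ 1.
  x = λ² - 7 - 3 = 1 - 10 ≡ 4; y = λ·(7 - 4) - 0 ≡ 3. → (4, 3)
5P: (4, 3) + (3, 9). λ = (9 - 3)/(3 - 4) ≡ 6/12 mod 13. 12⁻¹ ≡ 12 (mod 13), so λ ≡ 7.
  x = λ² - 4 - 3 = 49 - 7 ≡ 3; y = λ·(4 - 3) - 3 ≡ 4. → (3, 4)
6P: (3, 4) + (3, 9): same x and y₁ ≡ -y₂, so the sum is ∞.
6P = ∞, so the order is 6.

6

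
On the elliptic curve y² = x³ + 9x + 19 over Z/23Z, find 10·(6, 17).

Write Q = (6, 17).
Repeated addition: build up to 10Q.
2Q: tangent at (6, 17): λ = (3·6² + 9)/(2·17) ≡ 2/11. 11⁻¹ ≡ 21 (mod 23) since 11·21 = 231 ≡ 1, so λ ≡ 2·21 ≡ 19.
  x = λ² - 6 - 6 = 361 - 12 ≡ 4; y = λ·(6 - 4) - 17 ≡ 21. → (4, 21)
3Q: (4, 21) + (6, 17). λ = (17 - 21)/(6 - 4) ≡ 19/2 mod 23. 2⁻¹ ≡ 12 (mod 23), so λ ≡ 21.
  x = λ² - 4 - 6 = 441 - 10 ≡ 17; y = λ·(4 - 17) - 21 ≡ 5. → (17, 5)
4Q: (17, 5) + (6, 17). λ = (17 - 5)/(6 - 17) ≡ 12/12 mod 23. 12⁻¹ ≡ 2 (mod 23) since 12·2 = 24 ≡ 1, so λ ≡ 1.
  x = λ² - 17 - 6 = 1 - 23 ≡ 1; y = λ·(17 - 1) - 5 ≡ 11. → (1, 11)
5Q: (1, 11) + (6, 17). λ = (17 - 11)/(6 - 1) ≡ 6/5 mod 23. 5⁻¹ ≡ 14 (mod 23) since 5·14 = 70 ≡ 1, so λ ≡ 15.
  x = λ² - 1 - 6 = 225 - 7 ≡ 11; y = λ·(1 - 11) - 11 ≡ 0. → (11, 0)
6Q: (11, 0) + (6, 17). λ = (17 - 0)/(6 - 11) ≡ 17/18 mod 23. 18⁻¹ ≡ 9 (mod 23) since 18·9 = 162 ≡ 1, so λ ≡ 15.
  x = λ² - 11 - 6 = 225 - 17 ≡ 1; y = λ·(11 - 1) - 0 ≡ 12. → (1, 12)
7Q: (1, 12) + (6, 17). λ = (17 - 12)/(6 - 1) ≡ 5/5 mod 23. 5⁻¹ ≡ 14 (mod 23), so λ ≡ 1.
  x = λ² - 1 - 6 = 1 - 7 ≡ 17; y = λ·(1 - 17) - 12 ≡ 18. → (17, 18)
8Q: (17, 18) + (6, 17). λ = (17 - 18)/(6 - 17) ≡ 22/12 mod 23. 12⁻¹ ≡ 2 (mod 23) since 12·2 = 24 ≡ 1, so λ ≡ 21.
  x = λ² - 17 - 6 = 441 - 23 ≡ 4; y = λ·(17 - 4) - 18 ≡ 2. → (4, 2)
9Q: (4, 2) + (6, 17). λ = (17 - 2)/(6 - 4) ≡ 15/2 mod 23. 2⁻¹ ≡ 12 (mod 23) since 2·12 = 24 ≡ 1, so λ ≡ 19.
  x = λ² - 4 - 6 = 361 - 10 ≡ 6; y = λ·(4 - 6) - 2 ≡ 6. → (6, 6)
10Q: (6, 6) + (6, 17): same x and y₁ ≡ -y₂, so the sum is O.

O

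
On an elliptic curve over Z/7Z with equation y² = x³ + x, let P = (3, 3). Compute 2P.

(1, 4)

tangent at (3, 3): λ = (3·3² + 1)/(2·3) ≡ 0/6. 6⁻¹ ≡ 6 (mod 7) since 6·6 = 36 ≡ 1, so λ ≡ 0·6 ≡ 0.
  x = λ² - 3 - 3 = 0 - 6 ≡ 1; y = λ·(3 - 1) - 3 ≡ 4. → (1, 4)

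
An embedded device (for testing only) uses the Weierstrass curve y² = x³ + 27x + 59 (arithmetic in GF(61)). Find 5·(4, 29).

(51, 3)

Write G = (4, 29).
Repeated addition: build up to 5G.
2G: tangent at (4, 29): λ = (3·4² + 27)/(2·29) ≡ 14/58. 58⁻¹ ≡ 20 (mod 61) since 58·20 = 1160 ≡ 1, so λ ≡ 14·20 ≡ 36.
  x = λ² - 4 - 4 = 1296 - 8 ≡ 7; y = λ·(4 - 7) - 29 ≡ 46. → (7, 46)
3G: (7, 46) + (4, 29). λ = (29 - 46)/(4 - 7) ≡ 44/58 mod 61. 58⁻¹ ≡ 20 (mod 61), so λ ≡ 26.
  x = λ² - 7 - 4 = 676 - 11 ≡ 55; y = λ·(7 - 55) - 46 ≡ 48. → (55, 48)
4G: (55, 48) + (4, 29). λ = (29 - 48)/(4 - 55) ≡ 42/10 mod 61. 10⁻¹ ≡ 55 (mod 61) since 10·55 = 550 ≡ 1, so λ ≡ 53.
  x = λ² - 55 - 4 = 2809 - 59 ≡ 5; y = λ·(55 - 5) - 48 ≡ 40. → (5, 40)
5G: (5, 40) + (4, 29). λ = (29 - 40)/(4 - 5) ≡ 50/60 mod 61. 60⁻¹ ≡ 60 (mod 61) since 60·60 = 3600 ≡ 1, so λ ≡ 11.
  x = λ² - 5 - 4 = 121 - 9 ≡ 51; y = λ·(5 - 51) - 40 ≡ 3. → (51, 3)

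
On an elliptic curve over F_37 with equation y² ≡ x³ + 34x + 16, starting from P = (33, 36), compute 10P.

Double-and-add on 10 = (1010)₂. Start with P = (33, 36) for the leading 1-bit.
double: tangent at (33, 36): λ = (3·33² + 34)/(2·36) ≡ 8/35. 35⁻¹ ≡ 18 (mod 37), so λ ≡ 8·18 ≡ 33.
  x = λ² - 33 - 33 = 1089 - 66 ≡ 24; y = λ·(33 - 24) - 36 ≡ 2. → (24, 2)
double: tangent at (24, 2): λ = (3·24² + 34)/(2·2) ≡ 23/4. 4⁻¹ ≡ 28 (mod 37), so λ ≡ 23·28 ≡ 15.
  x = λ² - 24 - 24 = 225 - 48 ≡ 29; y = λ·(24 - 29) - 2 ≡ 34. → (29, 34)
add P: (29, 34) + (33, 36). λ = (36 - 34)/(33 - 29) ≡ 2/4 mod 37. 4⁻¹ ≡ 28 (mod 37), so λ ≡ 19.
  x = λ² - 29 - 33 = 361 - 62 ≡ 3; y = λ·(29 - 3) - 34 ≡ 16. → (3, 16)
double: tangent at (3, 16): λ = (3·3² + 34)/(2·16) ≡ 24/32. 32⁻¹ ≡ 22 (mod 37) since 32·22 = 704 ≡ 1, so λ ≡ 24·22 ≡ 10.
  x = λ² - 3 - 3 = 100 - 6 ≡ 20; y = λ·(3 - 20) - 16 ≡ 36. → (20, 36)

(20, 36)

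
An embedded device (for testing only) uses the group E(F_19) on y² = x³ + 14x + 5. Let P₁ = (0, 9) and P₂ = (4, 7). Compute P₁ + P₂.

(0, 9) + (4, 7). λ = (7 - 9)/(4 - 0) ≡ 17/4 mod 19. 4⁻¹ ≡ 5 (mod 19), so λ ≡ 9.
  x = λ² - 0 - 4 = 81 - 4 ≡ 1; y = λ·(0 - 1) - 9 ≡ 1. → (1, 1)

(1, 1)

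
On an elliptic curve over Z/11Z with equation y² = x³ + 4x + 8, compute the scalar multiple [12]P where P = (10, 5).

Repeated addition: build up to 12P.
2P: tangent at (10, 5): λ = (3·10² + 4)/(2·5) ≡ 7/10. 10⁻¹ ≡ 10 (mod 11) since 10·10 = 100 ≡ 1, so λ ≡ 7·10 ≡ 4.
  x = λ² - 10 - 10 = 16 - 20 ≡ 7; y = λ·(10 - 7) - 5 ≡ 7. → (7, 7)
3P: (7, 7) + (10, 5). λ = (5 - 7)/(10 - 7) ≡ 9/3 mod 11. 3⁻¹ ≡ 4 (mod 11) since 3·4 = 12 ≡ 1, so λ ≡ 3.
  x = λ² - 7 - 10 = 9 - 17 ≡ 3; y = λ·(7 - 3) - 7 ≡ 5. → (3, 5)
4P: (3, 5) + (10, 5). λ = (5 - 5)/(10 - 3) ≡ 0/7 mod 11. 7⁻¹ ≡ 8 (mod 11), so λ ≡ 0.
  x = λ² - 3 - 10 = 0 - 13 ≡ 9; y = λ·(3 - 9) - 5 ≡ 6. → (9, 6)
5P: (9, 6) + (10, 5). λ = (5 - 6)/(10 - 9) ≡ 10/1 mod 11. 1⁻¹ ≡ 1 (mod 11) since 1·1 = 1 ≡ 1, so λ ≡ 10.
  x = λ² - 9 - 10 = 100 - 19 ≡ 4; y = λ·(9 - 4) - 6 ≡ 0. → (4, 0)
6P: (4, 0) + (10, 5). λ = (5 - 0)/(10 - 4) ≡ 5/6 mod 11. 6⁻¹ ≡ 2 (mod 11), so λ ≡ 10.
  x = λ² - 4 - 10 = 100 - 14 ≡ 9; y = λ·(4 - 9) - 0 ≡ 5. → (9, 5)
7P: (9, 5) + (10, 5). λ = (5 - 5)/(10 - 9) ≡ 0/1 mod 11. 1⁻¹ ≡ 1 (mod 11), so λ ≡ 0.
  x = λ² - 9 - 10 = 0 - 19 ≡ 3; y = λ·(9 - 3) - 5 ≡ 6. → (3, 6)
8P: (3, 6) + (10, 5). λ = (5 - 6)/(10 - 3) ≡ 10/7 mod 11. 7⁻¹ ≡ 8 (mod 11), so λ ≡ 3.
  x = λ² - 3 - 10 = 9 - 13 ≡ 7; y = λ·(3 - 7) - 6 ≡ 4. → (7, 4)
9P: (7, 4) + (10, 5). λ = (5 - 4)/(10 - 7) ≡ 1/3 mod 11. 3⁻¹ ≡ 4 (mod 11), so λ ≡ 4.
  x = λ² - 7 - 10 = 16 - 17 ≡ 10; y = λ·(7 - 10) - 4 ≡ 6. → (10, 6)
10P: (10, 6) + (10, 5): same x and y₁ ≡ -y₂, so the sum is 𝒪.
11P: 𝒪 + (10, 5) = (10, 5) (identity).
12P: tangent at (10, 5): λ = (3·10² + 4)/(2·5) ≡ 7/10. 10⁻¹ ≡ 10 (mod 11) since 10·10 = 100 ≡ 1, so λ ≡ 7·10 ≡ 4.
  x = λ² - 10 - 10 = 16 - 20 ≡ 7; y = λ·(10 - 7) - 5 ≡ 7. → (7, 7)

(7, 7)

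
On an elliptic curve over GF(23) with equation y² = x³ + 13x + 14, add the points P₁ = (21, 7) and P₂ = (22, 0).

(21, 7) + (22, 0). λ = (0 - 7)/(22 - 21) ≡ 16/1 mod 23. 1⁻¹ ≡ 1 (mod 23) since 1·1 = 1 ≡ 1, so λ ≡ 16.
  x = λ² - 21 - 22 = 256 - 43 ≡ 6; y = λ·(21 - 6) - 7 ≡ 3. → (6, 3)

(6, 3)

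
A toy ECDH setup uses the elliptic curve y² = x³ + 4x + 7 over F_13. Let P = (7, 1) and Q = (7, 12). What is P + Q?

O

The two points share x = 7 and their y-coordinates satisfy 1 + 12 ≡ 0 (mod 13), so they are inverses. Their sum is O.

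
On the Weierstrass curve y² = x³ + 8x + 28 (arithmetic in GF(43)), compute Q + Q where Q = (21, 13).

(15, 13)

tangent at (21, 13): λ = (3·21² + 8)/(2·13) ≡ 41/26. 26⁻¹ ≡ 5 (mod 43), so λ ≡ 41·5 ≡ 33.
  x = λ² - 21 - 21 = 1089 - 42 ≡ 15; y = λ·(21 - 15) - 13 ≡ 13. → (15, 13)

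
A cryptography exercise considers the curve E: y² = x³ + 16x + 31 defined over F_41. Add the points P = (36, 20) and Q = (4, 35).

(36, 20) + (4, 35). λ = (35 - 20)/(4 - 36) ≡ 15/9 mod 41. 9⁻¹ ≡ 32 (mod 41), so λ ≡ 29.
  x = λ² - 36 - 4 = 841 - 40 ≡ 22; y = λ·(36 - 22) - 20 ≡ 17. → (22, 17)

(22, 17)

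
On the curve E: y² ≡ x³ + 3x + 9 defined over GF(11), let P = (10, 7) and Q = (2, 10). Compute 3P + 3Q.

(6, 1)

First 3P:
Repeated addition: build up to 3P.
2P: tangent at (10, 7): λ = (3·10² + 3)/(2·7) ≡ 6/3. 3⁻¹ ≡ 4 (mod 11) since 3·4 = 12 ≡ 1, so λ ≡ 6·4 ≡ 2.
  x = λ² - 10 - 10 = 4 - 20 ≡ 6; y = λ·(10 - 6) - 7 ≡ 1. → (6, 1)
3P: (6, 1) + (10, 7). λ = (7 - 1)/(10 - 6) ≡ 6/4 mod 11. 4⁻¹ ≡ 3 (mod 11) since 4·3 = 12 ≡ 1, so λ ≡ 7.
  x = λ² - 6 - 10 = 49 - 16 ≡ 0; y = λ·(6 - 0) - 1 ≡ 8. → (0, 8)
3P = (0, 8).
Next 3Q:
Repeated addition: build up to 3Q.
2Q: tangent at (2, 10): λ = (3·2² + 3)/(2·10) ≡ 4/9. 9⁻¹ ≡ 5 (mod 11), so λ ≡ 4·5 ≡ 9.
  x = λ² - 2 - 2 = 81 - 4 ≡ 0; y = λ·(2 - 0) - 10 ≡ 8. → (0, 8)
3Q: (0, 8) + (2, 10). λ = (10 - 8)/(2 - 0) ≡ 2/2 mod 11. 2⁻¹ ≡ 6 (mod 11), so λ ≡ 1.
  x = λ² - 0 - 2 = 1 - 2 ≡ 10; y = λ·(0 - 10) - 8 ≡ 4. → (10, 4)
3Q = (10, 4).
Finally 3P + 3Q:
(0, 8) + (10, 4). λ = (4 - 8)/(10 - 0) ≡ 7/10 mod 11. 10⁻¹ ≡ 10 (mod 11) since 10·10 = 100 ≡ 1, so λ ≡ 4.
  x = λ² - 0 - 10 = 16 - 10 ≡ 6; y = λ·(0 - 6) - 8 ≡ 1. → (6, 1)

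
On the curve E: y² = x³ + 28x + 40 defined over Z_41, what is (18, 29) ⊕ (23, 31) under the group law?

(18, 29) + (23, 31). λ = (31 - 29)/(23 - 18) ≡ 2/5 mod 41. 5⁻¹ ≡ 33 (mod 41) since 5·33 = 165 ≡ 1, so λ ≡ 25.
  x = λ² - 18 - 23 = 625 - 41 ≡ 10; y = λ·(18 - 10) - 29 ≡ 7. → (10, 7)

(10, 7)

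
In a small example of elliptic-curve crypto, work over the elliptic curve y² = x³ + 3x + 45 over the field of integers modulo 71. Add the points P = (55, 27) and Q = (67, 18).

(25, 57)

(55, 27) + (67, 18). λ = (18 - 27)/(67 - 55) ≡ 62/12 mod 71. 12⁻¹ ≡ 6 (mod 71) since 12·6 = 72 ≡ 1, so λ ≡ 17.
  x = λ² - 55 - 67 = 289 - 122 ≡ 25; y = λ·(55 - 25) - 27 ≡ 57. → (25, 57)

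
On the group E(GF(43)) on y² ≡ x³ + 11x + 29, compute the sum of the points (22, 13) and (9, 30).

(22, 13) + (9, 30). λ = (30 - 13)/(9 - 22) ≡ 17/30 mod 43. 30⁻¹ ≡ 33 (mod 43), so λ ≡ 2.
  x = λ² - 22 - 9 = 4 - 31 ≡ 16; y = λ·(22 - 16) - 13 ≡ 42. → (16, 42)

(16, 42)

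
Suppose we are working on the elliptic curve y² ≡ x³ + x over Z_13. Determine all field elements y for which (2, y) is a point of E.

x³ + 1x + 0 = 10 ≡ 10 (mod 13).
Square roots of 10 mod 13: 6 and 7 (since 6² = 36 ≡ 10).

6, 7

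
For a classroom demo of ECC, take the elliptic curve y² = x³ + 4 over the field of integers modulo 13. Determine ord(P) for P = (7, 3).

2P: tangent at (7, 3): λ = (3·7² + 0)/(2·3) ≡ 4/6. 6⁻¹ ≡ 11 (mod 13), so λ ≡ 4·11 ≡ 5.
  x = λ² - 7 - 7 = 25 - 14 ≡ 11; y = λ·(7 - 11) - 3 ≡ 3. → (11, 3)
3P: (11, 3) + (7, 3). λ = (3 - 3)/(7 - 11) ≡ 0/9 mod 13. 9⁻¹ ≡ 3 (mod 13), so λ ≡ 0.
  x = λ² - 11 - 7 = 0 - 18 ≡ 8; y = λ·(11 - 8) - 3 ≡ 10. → (8, 10)
4P: (8, 10) + (7, 3). λ = (3 - 10)/(7 - 8) ≡ 6/12 mod 13. 12⁻¹ ≡ 12 (mod 13), so λ ≡ 7.
  x = λ² - 8 - 7 = 49 - 15 ≡ 8; y = λ·(8 - 8) - 10 ≡ 3. → (8, 3)
5P: (8, 3) + (7, 3). λ = (3 - 3)/(7 - 8) ≡ 0/12 mod 13. 12⁻¹ ≡ 12 (mod 13), so λ ≡ 0.
  x = λ² - 8 - 7 = 0 - 15 ≡ 11; y = λ·(8 - 11) - 3 ≡ 10. → (11, 10)
6P: (11, 10) + (7, 3). λ = (3 - 10)/(7 - 11) ≡ 6/9 mod 13. 9⁻¹ ≡ 3 (mod 13), so λ ≡ 5.
  x = λ² - 11 - 7 = 25 - 18 ≡ 7; y = λ·(11 - 7) - 10 ≡ 10. → (7, 10)
7P: (7, 10) + (7, 3): same x and y₁ ≡ -y₂, so the sum is ∞.
7P = ∞, so the order is 7.

7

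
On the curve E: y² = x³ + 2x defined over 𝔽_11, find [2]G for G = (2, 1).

tangent at (2, 1): λ = (3·2² + 2)/(2·1) ≡ 3/2. 2⁻¹ ≡ 6 (mod 11) since 2·6 = 12 ≡ 1, so λ ≡ 3·6 ≡ 7.
  x = λ² - 2 - 2 = 49 - 4 ≡ 1; y = λ·(2 - 1) - 1 ≡ 6. → (1, 6)

(1, 6)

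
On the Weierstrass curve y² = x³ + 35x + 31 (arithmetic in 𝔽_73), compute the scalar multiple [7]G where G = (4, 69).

(62, 40)

Repeated addition: build up to 7G.
2G: tangent at (4, 69): λ = (3·4² + 35)/(2·69) ≡ 10/65. 65⁻¹ ≡ 9 (mod 73), so λ ≡ 10·9 ≡ 17.
  x = λ² - 4 - 4 = 289 - 8 ≡ 62; y = λ·(4 - 62) - 69 ≡ 40. → (62, 40)
3G: (62, 40) + (4, 69). λ = (69 - 40)/(4 - 62) ≡ 29/15 mod 73. 15⁻¹ ≡ 39 (mod 73), so λ ≡ 36.
  x = λ² - 62 - 4 = 1296 - 66 ≡ 62; y = λ·(62 - 62) - 40 ≡ 33. → (62, 33)
4G: (62, 33) + (4, 69). λ = (69 - 33)/(4 - 62) ≡ 36/15 mod 73. 15⁻¹ ≡ 39 (mod 73), so λ ≡ 17.
  x = λ² - 62 - 4 = 289 - 66 ≡ 4; y = λ·(62 - 4) - 33 ≡ 4. → (4, 4)
5G: (4, 4) + (4, 69): same x and y₁ ≡ -y₂, so the sum is O.
6G: O + (4, 69) = (4, 69) (identity).
7G: tangent at (4, 69): λ = (3·4² + 35)/(2·69) ≡ 10/65. 65⁻¹ ≡ 9 (mod 73) since 65·9 = 585 ≡ 1, so λ ≡ 10·9 ≡ 17.
  x = λ² - 4 - 4 = 289 - 8 ≡ 62; y = λ·(4 - 62) - 69 ≡ 40. → (62, 40)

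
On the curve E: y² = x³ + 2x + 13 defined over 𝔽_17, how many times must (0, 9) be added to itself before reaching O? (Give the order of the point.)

2P: tangent at (0, 9): λ = (3·0² + 2)/(2·9) ≡ 2/1. 1⁻¹ ≡ 1 (mod 17) since 1·1 = 1 ≡ 1, so λ ≡ 2·1 ≡ 2.
  x = λ² - 0 - 0 = 4 - 0 ≡ 4; y = λ·(0 - 4) - 9 ≡ 0. → (4, 0)
3P: (4, 0) + (0, 9). λ = (9 - 0)/(0 - 4) ≡ 9/13 mod 17. 13⁻¹ ≡ 4 (mod 17), so λ ≡ 2.
  x = λ² - 4 - 0 = 4 - 4 ≡ 0; y = λ·(4 - 0) - 0 ≡ 8. → (0, 8)
4P: (0, 8) + (0, 9): same x and y₁ ≡ -y₂, so the sum is O.
4P = O, so the order is 4.

4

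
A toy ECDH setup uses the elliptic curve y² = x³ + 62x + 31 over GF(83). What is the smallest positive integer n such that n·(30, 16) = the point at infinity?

4

2P: tangent at (30, 16): λ = (3·30² + 62)/(2·16) ≡ 23/32. 32⁻¹ ≡ 13 (mod 83), so λ ≡ 23·13 ≡ 50.
  x = λ² - 30 - 30 = 2500 - 60 ≡ 33; y = λ·(30 - 33) - 16 ≡ 0. → (33, 0)
3P: (33, 0) + (30, 16). λ = (16 - 0)/(30 - 33) ≡ 16/80 mod 83. 80⁻¹ ≡ 55 (mod 83), so λ ≡ 50.
  x = λ² - 33 - 30 = 2500 - 63 ≡ 30; y = λ·(33 - 30) - 0 ≡ 67. → (30, 67)
4P: (30, 67) + (30, 16): same x and y₁ ≡ -y₂, so the sum is the point at infinity.
4P = the point at infinity, so the order is 4.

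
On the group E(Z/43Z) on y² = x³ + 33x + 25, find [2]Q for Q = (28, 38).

(34, 17)

tangent at (28, 38): λ = (3·28² + 33)/(2·38) ≡ 20/33. 33⁻¹ ≡ 30 (mod 43) since 33·30 = 990 ≡ 1, so λ ≡ 20·30 ≡ 41.
  x = λ² - 28 - 28 = 1681 - 56 ≡ 34; y = λ·(28 - 34) - 38 ≡ 17. → (34, 17)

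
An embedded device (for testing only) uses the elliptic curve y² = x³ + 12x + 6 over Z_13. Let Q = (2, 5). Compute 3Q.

Repeated addition: build up to 3Q.
2Q: tangent at (2, 5): λ = (3·2² + 12)/(2·5) ≡ 11/10. 10⁻¹ ≡ 4 (mod 13), so λ ≡ 11·4 ≡ 5.
  x = λ² - 2 - 2 = 25 - 4 ≡ 8; y = λ·(2 - 8) - 5 ≡ 4. → (8, 4)
3Q: (8, 4) + (2, 5). λ = (5 - 4)/(2 - 8) ≡ 1/7 mod 13. 7⁻¹ ≡ 2 (mod 13), so λ ≡ 2.
  x = λ² - 8 - 2 = 4 - 10 ≡ 7; y = λ·(8 - 7) - 4 ≡ 11. → (7, 11)

(7, 11)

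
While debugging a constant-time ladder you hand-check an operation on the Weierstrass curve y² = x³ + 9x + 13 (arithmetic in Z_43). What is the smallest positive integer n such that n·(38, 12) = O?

2P: tangent at (38, 12): λ = (3·38² + 9)/(2·12) ≡ 41/24. 24⁻¹ ≡ 9 (mod 43) since 24·9 = 216 ≡ 1, so λ ≡ 41·9 ≡ 25.
  x = λ² - 38 - 38 = 625 - 76 ≡ 33; y = λ·(38 - 33) - 12 ≡ 27. → (33, 27)
3P: (33, 27) + (38, 12). λ = (12 - 27)/(38 - 33) ≡ 28/5 mod 43. 5⁻¹ ≡ 26 (mod 43), so λ ≡ 40.
  x = λ² - 33 - 38 = 1600 - 71 ≡ 24; y = λ·(33 - 24) - 27 ≡ 32. → (24, 32)
4P: (24, 32) + (38, 12). λ = (12 - 32)/(38 - 24) ≡ 23/14 mod 43. 14⁻¹ ≡ 40 (mod 43) since 14·40 = 560 ≡ 1, so λ ≡ 17.
  x = λ² - 24 - 38 = 289 - 62 ≡ 12; y = λ·(24 - 12) - 32 ≡ 0. → (12, 0)
5P: (12, 0) + (38, 12). λ = (12 - 0)/(38 - 12) ≡ 12/26 mod 43. 26⁻¹ ≡ 5 (mod 43) since 26·5 = 130 ≡ 1, so λ ≡ 17.
  x = λ² - 12 - 38 = 289 - 50 ≡ 24; y = λ·(12 - 24) - 0 ≡ 11. → (24, 11)
6P: (24, 11) + (38, 12). λ = (12 - 11)/(38 - 24) ≡ 1/14 mod 43. 14⁻¹ ≡ 40 (mod 43), so λ ≡ 40.
  x = λ² - 24 - 38 = 1600 - 62 ≡ 33; y = λ·(24 - 33) - 11 ≡ 16. → (33, 16)
7P: (33, 16) + (38, 12). λ = (12 - 16)/(38 - 33) ≡ 39/5 mod 43. 5⁻¹ ≡ 26 (mod 43), so λ ≡ 25.
  x = λ² - 33 - 38 = 625 - 71 ≡ 38; y = λ·(33 - 38) - 16 ≡ 31. → (38, 31)
8P: (38, 31) + (38, 12): same x and y₁ ≡ -y₂, so the sum is O.
8P = O, so the order is 8.

8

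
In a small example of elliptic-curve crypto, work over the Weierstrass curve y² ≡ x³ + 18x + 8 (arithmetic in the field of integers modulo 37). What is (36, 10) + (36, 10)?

(13, 16)

tangent at (36, 10): λ = (3·36² + 18)/(2·10) ≡ 21/20. 20⁻¹ ≡ 13 (mod 37) since 20·13 = 260 ≡ 1, so λ ≡ 21·13 ≡ 14.
  x = λ² - 36 - 36 = 196 - 72 ≡ 13; y = λ·(36 - 13) - 10 ≡ 16. → (13, 16)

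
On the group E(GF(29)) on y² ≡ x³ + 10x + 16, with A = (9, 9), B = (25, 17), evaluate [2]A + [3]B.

First 2A:
Repeated addition: build up to 2A.
2A: tangent at (9, 9): λ = (3·9² + 10)/(2·9) ≡ 21/18. 18⁻¹ ≡ 21 (mod 29) since 18·21 = 378 ≡ 1, so λ ≡ 21·21 ≡ 6.
  x = λ² - 9 - 9 = 36 - 18 ≡ 18; y = λ·(9 - 18) - 9 ≡ 24. → (18, 24)
2A = (18, 24).
Next 3B:
Repeated addition: build up to 3B.
2B: tangent at (25, 17): λ = (3·25² + 10)/(2·17) ≡ 0/5. 5⁻¹ ≡ 6 (mod 29), so λ ≡ 0·6 ≡ 0.
  x = λ² - 25 - 25 = 0 - 50 ≡ 8; y = λ·(25 - 8) - 17 ≡ 12. → (8, 12)
3B: (8, 12) + (25, 17). λ = (17 - 12)/(25 - 8) ≡ 5/17 mod 29. 17⁻¹ ≡ 12 (mod 29), so λ ≡ 2.
  x = λ² - 8 - 25 = 4 - 33 ≡ 0; y = λ·(8 - 0) - 12 ≡ 4. → (0, 4)
3B = (0, 4).
Finally 2A + 3B:
(18, 24) + (0, 4). λ = (4 - 24)/(0 - 18) ≡ 9/11 mod 29. 11⁻¹ ≡ 8 (mod 29), so λ ≡ 14.
  x = λ² - 18 - 0 = 196 - 18 ≡ 4; y = λ·(18 - 4) - 24 ≡ 27. → (4, 27)

(4, 27)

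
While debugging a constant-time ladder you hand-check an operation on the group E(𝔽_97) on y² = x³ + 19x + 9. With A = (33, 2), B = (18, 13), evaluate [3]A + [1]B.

First 3A:
Repeated addition: build up to 3A.
2A: tangent at (33, 2): λ = (3·33² + 19)/(2·2) ≡ 85/4. 4⁻¹ ≡ 73 (mod 97) since 4·73 = 292 ≡ 1, so λ ≡ 85·73 ≡ 94.
  x = λ² - 33 - 33 = 8836 - 66 ≡ 40; y = λ·(33 - 40) - 2 ≡ 19. → (40, 19)
3A: (40, 19) + (33, 2). λ = (2 - 19)/(33 - 40) ≡ 80/90 mod 97. 90⁻¹ ≡ 83 (mod 97), so λ ≡ 44.
  x = λ² - 40 - 33 = 1936 - 73 ≡ 20; y = λ·(40 - 20) - 19 ≡ 85. → (20, 85)
3A = (20, 85).
Finally 3A + B:
(20, 85) + (18, 13). λ = (13 - 85)/(18 - 20) ≡ 25/95 mod 97. 95⁻¹ ≡ 48 (mod 97), so λ ≡ 36.
  x = λ² - 20 - 18 = 1296 - 38 ≡ 94; y = λ·(20 - 94) - 85 ≡ 64. → (94, 64)

(94, 64)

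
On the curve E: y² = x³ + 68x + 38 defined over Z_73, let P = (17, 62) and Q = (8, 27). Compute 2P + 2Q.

First 2P:
Repeated addition: build up to 2P.
2P: tangent at (17, 62): λ = (3·17² + 68)/(2·62) ≡ 59/51. 51⁻¹ ≡ 63 (mod 73), so λ ≡ 59·63 ≡ 67.
  x = λ² - 17 - 17 = 4489 - 34 ≡ 2; y = λ·(17 - 2) - 62 ≡ 67. → (2, 67)
2P = (2, 67).
Next 2Q:
Repeated addition: build up to 2Q.
2Q: tangent at (8, 27): λ = (3·8² + 68)/(2·27) ≡ 41/54. 54⁻¹ ≡ 23 (mod 73) since 54·23 = 1242 ≡ 1, so λ ≡ 41·23 ≡ 67.
  x = λ² - 8 - 8 = 4489 - 16 ≡ 20; y = λ·(8 - 20) - 27 ≡ 45. → (20, 45)
2Q = (20, 45).
Finally 2P + 2Q:
(2, 67) + (20, 45). λ = (45 - 67)/(20 - 2) ≡ 51/18 mod 73. 18⁻¹ ≡ 69 (mod 73), so λ ≡ 15.
  x = λ² - 2 - 20 = 225 - 22 ≡ 57; y = λ·(2 - 57) - 67 ≡ 57. → (57, 57)

(57, 57)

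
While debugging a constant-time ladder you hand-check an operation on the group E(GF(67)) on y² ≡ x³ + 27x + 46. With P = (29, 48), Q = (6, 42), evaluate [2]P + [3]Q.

(6, 42)

First 2P:
Repeated addition: build up to 2P.
2P: tangent at (29, 48): λ = (3·29² + 27)/(2·48) ≡ 4/29. 29⁻¹ ≡ 37 (mod 67), so λ ≡ 4·37 ≡ 14.
  x = λ² - 29 - 29 = 196 - 58 ≡ 4; y = λ·(29 - 4) - 48 ≡ 34. → (4, 34)
2P = (4, 34).
Next 3Q:
Repeated addition: build up to 3Q.
2Q: tangent at (6, 42): λ = (3·6² + 27)/(2·42) ≡ 1/17. 17⁻¹ ≡ 4 (mod 67), so λ ≡ 1·4 ≡ 4.
  x = λ² - 6 - 6 = 16 - 12 ≡ 4; y = λ·(6 - 4) - 42 ≡ 33. → (4, 33)
3Q: (4, 33) + (6, 42). λ = (42 - 33)/(6 - 4) ≡ 9/2 mod 67. 2⁻¹ ≡ 34 (mod 67), so λ ≡ 38.
  x = λ² - 4 - 6 = 1444 - 10 ≡ 27; y = λ·(4 - 27) - 33 ≡ 31. → (27, 31)
3Q = (27, 31).
Finally 2P + 3Q:
(4, 34) + (27, 31). λ = (31 - 34)/(27 - 4) ≡ 64/23 mod 67. 23⁻¹ ≡ 35 (mod 67), so λ ≡ 29.
  x = λ² - 4 - 27 = 841 - 31 ≡ 6; y = λ·(4 - 6) - 34 ≡ 42. → (6, 42)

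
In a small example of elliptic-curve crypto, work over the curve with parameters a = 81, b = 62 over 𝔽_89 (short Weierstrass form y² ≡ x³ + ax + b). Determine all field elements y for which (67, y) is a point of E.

x³ + 81x + 62 = 306252 ≡ 3 (mod 89).
3 is a non-residue mod 89; no y exists.

none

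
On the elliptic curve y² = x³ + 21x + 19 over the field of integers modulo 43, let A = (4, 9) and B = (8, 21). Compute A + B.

(40, 12)

(4, 9) + (8, 21). λ = (21 - 9)/(8 - 4) ≡ 12/4 mod 43. 4⁻¹ ≡ 11 (mod 43), so λ ≡ 3.
  x = λ² - 4 - 8 = 9 - 12 ≡ 40; y = λ·(4 - 40) - 9 ≡ 12. → (40, 12)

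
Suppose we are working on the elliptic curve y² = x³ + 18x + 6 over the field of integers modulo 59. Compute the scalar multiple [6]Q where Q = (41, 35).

(50, 0)

Repeated addition: build up to 6Q.
2Q: tangent at (41, 35): λ = (3·41² + 18)/(2·35) ≡ 46/11. 11⁻¹ ≡ 43 (mod 59) since 11·43 = 473 ≡ 1, so λ ≡ 46·43 ≡ 31.
  x = λ² - 41 - 41 = 961 - 82 ≡ 53; y = λ·(41 - 53) - 35 ≡ 6. → (53, 6)
3Q: (53, 6) + (41, 35). λ = (35 - 6)/(41 - 53) ≡ 29/47 mod 59. 47⁻¹ ≡ 54 (mod 59) since 47·54 = 2538 ≡ 1, so λ ≡ 32.
  x = λ² - 53 - 41 = 1024 - 94 ≡ 45; y = λ·(53 - 45) - 6 ≡ 14. → (45, 14)
4Q: (45, 14) + (41, 35). λ = (35 - 14)/(41 - 45) ≡ 21/55 mod 59. 55⁻¹ ≡ 44 (mod 59), so λ ≡ 39.
  x = λ² - 45 - 41 = 1521 - 86 ≡ 19; y = λ·(45 - 19) - 14 ≡ 56. → (19, 56)
5Q: (19, 56) + (41, 35). λ = (35 - 56)/(41 - 19) ≡ 38/22 mod 59. 22⁻¹ ≡ 51 (mod 59), so λ ≡ 50.
  x = λ² - 19 - 41 = 2500 - 60 ≡ 21; y = λ·(19 - 21) - 56 ≡ 21. → (21, 21)
6Q: (21, 21) + (41, 35). λ = (35 - 21)/(41 - 21) ≡ 14/20 mod 59. 20⁻¹ ≡ 3 (mod 59), so λ ≡ 42.
  x = λ² - 21 - 41 = 1764 - 62 ≡ 50; y = λ·(21 - 50) - 21 ≡ 0. → (50, 0)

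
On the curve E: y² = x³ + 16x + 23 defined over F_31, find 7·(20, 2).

(9, 20)

Write G = (20, 2).
Repeated addition: build up to 7G.
2G: tangent at (20, 2): λ = (3·20² + 16)/(2·2) ≡ 7/4. 4⁻¹ ≡ 8 (mod 31) since 4·8 = 32 ≡ 1, so λ ≡ 7·8 ≡ 25.
  x = λ² - 20 - 20 = 625 - 40 ≡ 27; y = λ·(20 - 27) - 2 ≡ 9. → (27, 9)
3G: (27, 9) + (20, 2). λ = (2 - 9)/(20 - 27) ≡ 24/24 mod 31. 24⁻¹ ≡ 22 (mod 31), so λ ≡ 1.
  x = λ² - 27 - 20 = 1 - 47 ≡ 16; y = λ·(27 - 16) - 9 ≡ 2. → (16, 2)
4G: (16, 2) + (20, 2). λ = (2 - 2)/(20 - 16) ≡ 0/4 mod 31. 4⁻¹ ≡ 8 (mod 31) since 4·8 = 32 ≡ 1, so λ ≡ 0.
  x = λ² - 16 - 20 = 0 - 36 ≡ 26; y = λ·(16 - 26) - 2 ≡ 29. → (26, 29)
5G: (26, 29) + (20, 2). λ = (2 - 29)/(20 - 26) ≡ 4/25 mod 31. 25⁻¹ ≡ 5 (mod 31), so λ ≡ 20.
  x = λ² - 26 - 20 = 400 - 46 ≡ 13; y = λ·(26 - 13) - 29 ≡ 14. → (13, 14)
6G: (13, 14) + (20, 2). λ = (2 - 14)/(20 - 13) ≡ 19/7 mod 31. 7⁻¹ ≡ 9 (mod 31), so λ ≡ 16.
  x = λ² - 13 - 20 = 256 - 33 ≡ 6; y = λ·(13 - 6) - 14 ≡ 5. → (6, 5)
7G: (6, 5) + (20, 2). λ = (2 - 5)/(20 - 6) ≡ 28/14 mod 31. 14⁻¹ ≡ 20 (mod 31), so λ ≡ 2.
  x = λ² - 6 - 20 = 4 - 26 ≡ 9; y = λ·(6 - 9) - 5 ≡ 20. → (9, 20)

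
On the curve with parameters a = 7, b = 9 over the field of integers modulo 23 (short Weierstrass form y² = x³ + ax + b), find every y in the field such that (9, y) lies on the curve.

x³ + 7x + 9 = 801 ≡ 19 (mod 23).
19 is a non-residue mod 23; no y exists.

none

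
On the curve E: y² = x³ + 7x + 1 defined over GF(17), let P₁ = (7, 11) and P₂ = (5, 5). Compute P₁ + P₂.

(14, 2)

(7, 11) + (5, 5). λ = (5 - 11)/(5 - 7) ≡ 11/15 mod 17. 15⁻¹ ≡ 8 (mod 17), so λ ≡ 3.
  x = λ² - 7 - 5 = 9 - 12 ≡ 14; y = λ·(7 - 14) - 11 ≡ 2. → (14, 2)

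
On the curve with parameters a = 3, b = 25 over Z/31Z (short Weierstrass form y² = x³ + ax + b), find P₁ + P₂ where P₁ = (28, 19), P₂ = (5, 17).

(0, 5)

(28, 19) + (5, 17). λ = (17 - 19)/(5 - 28) ≡ 29/8 mod 31. 8⁻¹ ≡ 4 (mod 31) since 8·4 = 32 ≡ 1, so λ ≡ 23.
  x = λ² - 28 - 5 = 529 - 33 ≡ 0; y = λ·(28 - 0) - 19 ≡ 5. → (0, 5)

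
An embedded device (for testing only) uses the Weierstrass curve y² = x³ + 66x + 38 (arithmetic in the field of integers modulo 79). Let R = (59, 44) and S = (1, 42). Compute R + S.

(50, 68)

(59, 44) + (1, 42). λ = (42 - 44)/(1 - 59) ≡ 77/21 mod 79. 21⁻¹ ≡ 64 (mod 79), so λ ≡ 30.
  x = λ² - 59 - 1 = 900 - 60 ≡ 50; y = λ·(59 - 50) - 44 ≡ 68. → (50, 68)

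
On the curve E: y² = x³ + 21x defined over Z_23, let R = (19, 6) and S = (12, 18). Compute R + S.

(17, 7)

(19, 6) + (12, 18). λ = (18 - 6)/(12 - 19) ≡ 12/16 mod 23. 16⁻¹ ≡ 13 (mod 23), so λ ≡ 18.
  x = λ² - 19 - 12 = 324 - 31 ≡ 17; y = λ·(19 - 17) - 6 ≡ 7. → (17, 7)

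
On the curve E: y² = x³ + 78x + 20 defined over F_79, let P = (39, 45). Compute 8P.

(37, 32)

Repeated addition: build up to 8P.
2P: tangent at (39, 45): λ = (3·39² + 78)/(2·45) ≡ 59/11. 11⁻¹ ≡ 36 (mod 79), so λ ≡ 59·36 ≡ 70.
  x = λ² - 39 - 39 = 4900 - 78 ≡ 3; y = λ·(39 - 3) - 45 ≡ 26. → (3, 26)
3P: (3, 26) + (39, 45). λ = (45 - 26)/(39 - 3) ≡ 19/36 mod 79. 36⁻¹ ≡ 11 (mod 79) since 36·11 = 396 ≡ 1, so λ ≡ 51.
  x = λ² - 3 - 39 = 2601 - 42 ≡ 31; y = λ·(3 - 31) - 26 ≡ 47. → (31, 47)
4P: (31, 47) + (39, 45). λ = (45 - 47)/(39 - 31) ≡ 77/8 mod 79. 8⁻¹ ≡ 10 (mod 79), so λ ≡ 59.
  x = λ² - 31 - 39 = 3481 - 70 ≡ 14; y = λ·(31 - 14) - 47 ≡ 8. → (14, 8)
5P: (14, 8) + (39, 45). λ = (45 - 8)/(39 - 14) ≡ 37/25 mod 79. 25⁻¹ ≡ 19 (mod 79) since 25·19 = 475 ≡ 1, so λ ≡ 71.
  x = λ² - 14 - 39 = 5041 - 53 ≡ 11; y = λ·(14 - 11) - 8 ≡ 47. → (11, 47)
6P: (11, 47) + (39, 45). λ = (45 - 47)/(39 - 11) ≡ 77/28 mod 79. 28⁻¹ ≡ 48 (mod 79), so λ ≡ 62.
  x = λ² - 11 - 39 = 3844 - 50 ≡ 2; y = λ·(11 - 2) - 47 ≡ 37. → (2, 37)
7P: (2, 37) + (39, 45). λ = (45 - 37)/(39 - 2) ≡ 8/37 mod 79. 37⁻¹ ≡ 47 (mod 79), so λ ≡ 60.
  x = λ² - 2 - 39 = 3600 - 41 ≡ 4; y = λ·(2 - 4) - 37 ≡ 1. → (4, 1)
8P: (4, 1) + (39, 45). λ = (45 - 1)/(39 - 4) ≡ 44/35 mod 79. 35⁻¹ ≡ 70 (mod 79), so λ ≡ 78.
  x = λ² - 4 - 39 = 6084 - 43 ≡ 37; y = λ·(4 - 37) - 1 ≡ 32. → (37, 32)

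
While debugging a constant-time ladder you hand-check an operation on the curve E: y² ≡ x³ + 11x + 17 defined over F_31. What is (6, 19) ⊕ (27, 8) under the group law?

(2, 4)

(6, 19) + (27, 8). λ = (8 - 19)/(27 - 6) ≡ 20/21 mod 31. 21⁻¹ ≡ 3 (mod 31), so λ ≡ 29.
  x = λ² - 6 - 27 = 841 - 33 ≡ 2; y = λ·(6 - 2) - 19 ≡ 4. → (2, 4)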